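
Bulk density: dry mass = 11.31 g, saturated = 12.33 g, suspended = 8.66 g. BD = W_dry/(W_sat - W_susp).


BD = 11.31 / (12.33 - 8.66) = 11.31 / 3.67 = 3.082 g/cm^3

3.082


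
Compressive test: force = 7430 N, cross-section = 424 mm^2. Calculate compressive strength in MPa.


CS = 7430 / 424 = 17.5 MPa

17.5


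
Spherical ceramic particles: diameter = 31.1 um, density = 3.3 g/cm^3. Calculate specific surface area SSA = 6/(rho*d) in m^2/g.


SSA = 6 / (3.3 * 31.1) = 0.058 m^2/g

0.058


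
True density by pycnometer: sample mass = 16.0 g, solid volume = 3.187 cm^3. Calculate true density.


TD = 16.0 / 3.187 = 5.02 g/cm^3

5.02


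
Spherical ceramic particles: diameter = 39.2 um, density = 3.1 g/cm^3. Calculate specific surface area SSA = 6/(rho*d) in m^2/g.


SSA = 6 / (3.1 * 39.2) = 0.049 m^2/g

0.049


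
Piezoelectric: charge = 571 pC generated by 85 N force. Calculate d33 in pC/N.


d33 = 571 / 85 = 6.7 pC/N

6.7


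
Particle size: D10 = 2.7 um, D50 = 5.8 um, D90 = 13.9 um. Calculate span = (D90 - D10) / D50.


Span = (13.9 - 2.7) / 5.8 = 11.2 / 5.8 = 1.931

1.931


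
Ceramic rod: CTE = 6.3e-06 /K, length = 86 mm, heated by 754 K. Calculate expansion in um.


dL = 6.3e-06 * 86 * 754 * 1000 = 408.517 um

408.517


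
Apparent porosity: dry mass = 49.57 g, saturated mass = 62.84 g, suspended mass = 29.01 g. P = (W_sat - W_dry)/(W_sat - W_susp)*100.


P = (62.84 - 49.57) / (62.84 - 29.01) * 100 = 13.27 / 33.83 * 100 = 39.2%

39.2


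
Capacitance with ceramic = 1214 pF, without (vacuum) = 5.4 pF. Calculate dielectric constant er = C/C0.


er = 1214 / 5.4 = 224.81

224.81


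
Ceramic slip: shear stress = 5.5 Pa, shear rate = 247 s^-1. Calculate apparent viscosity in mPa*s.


eta = tau/gamma * 1000 = 5.5/247 * 1000 = 22.3 mPa*s

22.3


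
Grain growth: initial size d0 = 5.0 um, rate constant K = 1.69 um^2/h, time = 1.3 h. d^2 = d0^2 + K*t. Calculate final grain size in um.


d^2 = 5.0^2 + 1.69*1.3 = 27.197
d = sqrt(27.197) = 5.22 um

5.22


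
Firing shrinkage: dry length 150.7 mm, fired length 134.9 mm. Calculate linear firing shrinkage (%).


FS = (150.7 - 134.9) / 150.7 * 100 = 10.48%

10.48


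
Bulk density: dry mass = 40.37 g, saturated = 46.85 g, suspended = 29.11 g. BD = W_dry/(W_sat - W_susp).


BD = 40.37 / (46.85 - 29.11) = 40.37 / 17.74 = 2.276 g/cm^3

2.276


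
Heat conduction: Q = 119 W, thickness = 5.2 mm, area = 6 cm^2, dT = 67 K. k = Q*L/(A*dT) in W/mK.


k = 119*5.2/1000/(6/10000*67) = 15.39 W/mK

15.39


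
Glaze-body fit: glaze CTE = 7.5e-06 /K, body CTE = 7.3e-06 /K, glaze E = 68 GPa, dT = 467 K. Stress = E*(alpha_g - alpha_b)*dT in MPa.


Stress = 68*1000*(7.5e-06 - 7.3e-06)*467 = 6.4 MPa

6.4


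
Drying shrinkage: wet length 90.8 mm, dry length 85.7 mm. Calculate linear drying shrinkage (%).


DS = (90.8 - 85.7) / 90.8 * 100 = 5.62%

5.62


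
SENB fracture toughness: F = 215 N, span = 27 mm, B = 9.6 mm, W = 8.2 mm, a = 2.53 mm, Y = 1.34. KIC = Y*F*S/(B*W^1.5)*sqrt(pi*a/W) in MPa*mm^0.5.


KIC = 1.34*215*27/(9.6*8.2^1.5)*sqrt(pi*2.53/8.2) = 33.97

33.97


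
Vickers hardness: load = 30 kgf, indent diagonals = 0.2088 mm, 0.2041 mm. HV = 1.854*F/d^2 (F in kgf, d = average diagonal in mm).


d_avg = (0.2088+0.2041)/2 = 0.20645 mm
HV = 1.854*30/0.20645^2 = 1305

1305


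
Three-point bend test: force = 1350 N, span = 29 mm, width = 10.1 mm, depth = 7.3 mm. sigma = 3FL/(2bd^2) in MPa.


sigma = 3*1350*29/(2*10.1*7.3^2) = 109.1 MPa

109.1


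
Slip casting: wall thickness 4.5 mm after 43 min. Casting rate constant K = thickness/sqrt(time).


K = 4.5 / sqrt(43) = 4.5 / 6.5574 = 0.686 mm/min^0.5

0.686


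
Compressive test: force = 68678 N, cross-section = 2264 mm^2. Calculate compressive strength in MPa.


CS = 68678 / 2264 = 30.3 MPa

30.3


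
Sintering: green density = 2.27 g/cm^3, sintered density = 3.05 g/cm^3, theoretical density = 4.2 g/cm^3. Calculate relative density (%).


Relative = 3.05 / 4.2 * 100 = 72.6%

72.6


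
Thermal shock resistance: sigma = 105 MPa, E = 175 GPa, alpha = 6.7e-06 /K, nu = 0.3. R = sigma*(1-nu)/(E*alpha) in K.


R = 105*(1-0.3)/(175*1000*6.7e-06) = 63 K

63


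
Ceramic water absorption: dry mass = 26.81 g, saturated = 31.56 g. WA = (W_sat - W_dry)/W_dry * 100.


WA = (31.56 - 26.81) / 26.81 * 100 = 17.72%

17.72


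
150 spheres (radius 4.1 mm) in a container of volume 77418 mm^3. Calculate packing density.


V_sphere = 4/3*pi*4.1^3 = 288.6956 mm^3
Total V = 150*288.6956 = 43304.34 mm^3
PD = 43304.34 / 77418 = 0.559

0.559


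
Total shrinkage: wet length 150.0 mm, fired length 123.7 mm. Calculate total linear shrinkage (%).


TS = (150.0 - 123.7) / 150.0 * 100 = 17.53%

17.53


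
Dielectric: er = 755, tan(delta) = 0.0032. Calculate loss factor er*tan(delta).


Loss = 755 * 0.0032 = 2.416

2.416


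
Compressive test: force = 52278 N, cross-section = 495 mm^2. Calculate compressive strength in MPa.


CS = 52278 / 495 = 105.6 MPa

105.6


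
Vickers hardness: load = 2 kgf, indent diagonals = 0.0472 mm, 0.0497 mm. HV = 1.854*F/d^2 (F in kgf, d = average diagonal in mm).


d_avg = (0.0472+0.0497)/2 = 0.04845 mm
HV = 1.854*2/0.04845^2 = 1580

1580


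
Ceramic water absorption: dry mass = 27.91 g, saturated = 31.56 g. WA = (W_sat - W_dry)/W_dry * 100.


WA = (31.56 - 27.91) / 27.91 * 100 = 13.08%

13.08


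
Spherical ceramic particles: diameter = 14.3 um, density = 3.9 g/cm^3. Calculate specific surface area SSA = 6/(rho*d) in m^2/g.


SSA = 6 / (3.9 * 14.3) = 0.108 m^2/g

0.108


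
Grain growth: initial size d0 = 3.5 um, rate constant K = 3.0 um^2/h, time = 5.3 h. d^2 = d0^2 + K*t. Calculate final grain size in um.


d^2 = 3.5^2 + 3.0*5.3 = 28.15
d = sqrt(28.15) = 5.31 um

5.31


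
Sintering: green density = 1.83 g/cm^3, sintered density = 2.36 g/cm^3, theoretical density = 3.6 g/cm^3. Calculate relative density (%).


Relative = 2.36 / 3.6 * 100 = 65.6%

65.6


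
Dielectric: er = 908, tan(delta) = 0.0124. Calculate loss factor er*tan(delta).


Loss = 908 * 0.0124 = 11.259

11.259


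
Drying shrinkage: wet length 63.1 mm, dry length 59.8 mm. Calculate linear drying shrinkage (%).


DS = (63.1 - 59.8) / 63.1 * 100 = 5.23%

5.23


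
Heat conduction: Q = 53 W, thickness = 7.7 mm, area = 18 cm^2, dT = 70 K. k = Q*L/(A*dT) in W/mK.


k = 53*7.7/1000/(18/10000*70) = 3.24 W/mK

3.24


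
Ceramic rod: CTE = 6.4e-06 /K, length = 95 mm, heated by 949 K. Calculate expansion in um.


dL = 6.4e-06 * 95 * 949 * 1000 = 576.992 um

576.992


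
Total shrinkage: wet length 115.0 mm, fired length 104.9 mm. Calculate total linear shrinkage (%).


TS = (115.0 - 104.9) / 115.0 * 100 = 8.78%

8.78


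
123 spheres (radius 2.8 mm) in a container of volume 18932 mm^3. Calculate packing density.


V_sphere = 4/3*pi*2.8^3 = 91.9523 mm^3
Total V = 123*91.9523 = 11310.1329 mm^3
PD = 11310.1329 / 18932 = 0.597

0.597


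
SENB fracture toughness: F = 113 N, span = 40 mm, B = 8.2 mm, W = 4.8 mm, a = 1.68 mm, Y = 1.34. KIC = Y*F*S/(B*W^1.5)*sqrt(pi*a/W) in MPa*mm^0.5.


KIC = 1.34*113*40/(8.2*4.8^1.5)*sqrt(pi*1.68/4.8) = 73.65

73.65


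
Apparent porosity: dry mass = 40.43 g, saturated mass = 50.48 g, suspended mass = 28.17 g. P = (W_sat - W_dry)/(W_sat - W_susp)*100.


P = (50.48 - 40.43) / (50.48 - 28.17) * 100 = 10.05 / 22.31 * 100 = 45.0%

45.0


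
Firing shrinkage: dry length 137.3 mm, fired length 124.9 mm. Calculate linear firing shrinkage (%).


FS = (137.3 - 124.9) / 137.3 * 100 = 9.03%

9.03


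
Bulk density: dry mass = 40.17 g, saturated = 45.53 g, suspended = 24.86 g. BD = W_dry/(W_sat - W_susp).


BD = 40.17 / (45.53 - 24.86) = 40.17 / 20.67 = 1.943 g/cm^3

1.943


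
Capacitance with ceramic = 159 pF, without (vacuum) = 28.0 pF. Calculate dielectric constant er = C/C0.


er = 159 / 28.0 = 5.68

5.68


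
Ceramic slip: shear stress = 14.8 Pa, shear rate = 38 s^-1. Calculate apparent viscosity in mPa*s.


eta = tau/gamma * 1000 = 14.8/38 * 1000 = 389.5 mPa*s

389.5


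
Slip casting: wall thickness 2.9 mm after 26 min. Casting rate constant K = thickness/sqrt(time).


K = 2.9 / sqrt(26) = 2.9 / 5.099 = 0.569 mm/min^0.5

0.569


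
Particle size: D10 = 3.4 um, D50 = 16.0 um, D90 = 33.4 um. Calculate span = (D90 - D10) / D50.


Span = (33.4 - 3.4) / 16.0 = 30.0 / 16.0 = 1.875

1.875


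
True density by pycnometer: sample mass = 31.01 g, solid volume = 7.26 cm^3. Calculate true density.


TD = 31.01 / 7.26 = 4.271 g/cm^3

4.271


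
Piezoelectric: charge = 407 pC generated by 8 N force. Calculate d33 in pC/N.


d33 = 407 / 8 = 50.9 pC/N

50.9


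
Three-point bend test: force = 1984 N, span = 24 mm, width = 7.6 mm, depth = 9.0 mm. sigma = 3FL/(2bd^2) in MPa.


sigma = 3*1984*24/(2*7.6*9.0^2) = 116.0 MPa

116.0


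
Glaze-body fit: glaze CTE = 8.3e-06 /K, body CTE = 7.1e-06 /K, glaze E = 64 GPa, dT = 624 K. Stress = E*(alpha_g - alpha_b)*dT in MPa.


Stress = 64*1000*(8.3e-06 - 7.1e-06)*624 = 47.9 MPa

47.9


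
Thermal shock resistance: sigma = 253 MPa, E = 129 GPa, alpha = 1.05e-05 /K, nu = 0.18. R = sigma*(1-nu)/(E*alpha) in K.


R = 253*(1-0.18)/(129*1000*1.05e-05) = 153 K

153


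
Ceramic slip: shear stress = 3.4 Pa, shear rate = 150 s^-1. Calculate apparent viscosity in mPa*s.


eta = tau/gamma * 1000 = 3.4/150 * 1000 = 22.7 mPa*s

22.7


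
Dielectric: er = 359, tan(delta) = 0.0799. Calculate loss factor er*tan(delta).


Loss = 359 * 0.0799 = 28.684

28.684


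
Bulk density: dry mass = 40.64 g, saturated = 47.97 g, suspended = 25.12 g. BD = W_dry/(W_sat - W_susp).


BD = 40.64 / (47.97 - 25.12) = 40.64 / 22.85 = 1.779 g/cm^3

1.779


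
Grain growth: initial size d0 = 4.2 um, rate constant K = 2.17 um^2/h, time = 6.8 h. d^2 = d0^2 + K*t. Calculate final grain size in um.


d^2 = 4.2^2 + 2.17*6.8 = 32.396
d = sqrt(32.396) = 5.69 um

5.69


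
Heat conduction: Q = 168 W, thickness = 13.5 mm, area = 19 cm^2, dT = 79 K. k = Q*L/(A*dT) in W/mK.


k = 168*13.5/1000/(19/10000*79) = 15.11 W/mK

15.11


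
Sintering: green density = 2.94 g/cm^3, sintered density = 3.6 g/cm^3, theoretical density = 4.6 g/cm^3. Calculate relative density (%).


Relative = 3.6 / 4.6 * 100 = 78.3%

78.3


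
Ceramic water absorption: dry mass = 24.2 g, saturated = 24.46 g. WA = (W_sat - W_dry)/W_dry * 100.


WA = (24.46 - 24.2) / 24.2 * 100 = 1.07%

1.07


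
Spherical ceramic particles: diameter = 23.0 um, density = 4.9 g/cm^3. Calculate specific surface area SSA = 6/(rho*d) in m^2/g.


SSA = 6 / (4.9 * 23.0) = 0.053 m^2/g

0.053


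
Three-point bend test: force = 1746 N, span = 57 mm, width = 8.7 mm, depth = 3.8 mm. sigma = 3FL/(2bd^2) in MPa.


sigma = 3*1746*57/(2*8.7*3.8^2) = 1188.3 MPa

1188.3


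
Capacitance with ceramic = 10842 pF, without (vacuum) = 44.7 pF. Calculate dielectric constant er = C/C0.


er = 10842 / 44.7 = 242.55

242.55


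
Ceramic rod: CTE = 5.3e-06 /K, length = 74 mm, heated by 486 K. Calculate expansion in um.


dL = 5.3e-06 * 74 * 486 * 1000 = 190.609 um

190.609


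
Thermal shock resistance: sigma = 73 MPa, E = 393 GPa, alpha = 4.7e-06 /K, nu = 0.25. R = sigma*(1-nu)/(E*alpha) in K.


R = 73*(1-0.25)/(393*1000*4.7e-06) = 30 K

30


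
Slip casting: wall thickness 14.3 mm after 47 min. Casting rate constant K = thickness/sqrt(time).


K = 14.3 / sqrt(47) = 14.3 / 6.8557 = 2.086 mm/min^0.5

2.086


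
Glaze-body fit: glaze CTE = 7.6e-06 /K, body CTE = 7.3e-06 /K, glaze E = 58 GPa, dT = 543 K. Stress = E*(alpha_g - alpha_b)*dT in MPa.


Stress = 58*1000*(7.6e-06 - 7.3e-06)*543 = 9.4 MPa

9.4


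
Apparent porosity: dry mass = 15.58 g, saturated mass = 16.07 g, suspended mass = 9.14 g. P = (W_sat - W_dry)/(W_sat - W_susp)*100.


P = (16.07 - 15.58) / (16.07 - 9.14) * 100 = 0.49 / 6.93 * 100 = 7.1%

7.1


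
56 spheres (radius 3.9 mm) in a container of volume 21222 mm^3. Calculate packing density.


V_sphere = 4/3*pi*3.9^3 = 248.4748 mm^3
Total V = 56*248.4748 = 13914.5888 mm^3
PD = 13914.5888 / 21222 = 0.656

0.656


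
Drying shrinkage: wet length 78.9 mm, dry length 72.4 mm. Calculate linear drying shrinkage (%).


DS = (78.9 - 72.4) / 78.9 * 100 = 8.24%

8.24


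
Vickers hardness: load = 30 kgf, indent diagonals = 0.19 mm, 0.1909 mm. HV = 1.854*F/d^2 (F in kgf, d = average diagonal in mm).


d_avg = (0.19+0.1909)/2 = 0.19045 mm
HV = 1.854*30/0.19045^2 = 1533

1533


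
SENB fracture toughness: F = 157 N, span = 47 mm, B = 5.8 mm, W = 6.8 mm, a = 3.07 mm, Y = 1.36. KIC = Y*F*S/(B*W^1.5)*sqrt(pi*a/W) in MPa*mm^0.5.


KIC = 1.36*157*47/(5.8*6.8^1.5)*sqrt(pi*3.07/6.8) = 116.21

116.21


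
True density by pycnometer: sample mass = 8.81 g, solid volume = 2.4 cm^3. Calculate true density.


TD = 8.81 / 2.4 = 3.671 g/cm^3

3.671


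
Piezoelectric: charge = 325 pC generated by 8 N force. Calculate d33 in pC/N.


d33 = 325 / 8 = 40.6 pC/N

40.6


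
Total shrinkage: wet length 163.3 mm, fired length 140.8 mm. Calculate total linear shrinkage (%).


TS = (163.3 - 140.8) / 163.3 * 100 = 13.78%

13.78


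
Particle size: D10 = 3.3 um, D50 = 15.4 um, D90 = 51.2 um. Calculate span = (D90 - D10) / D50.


Span = (51.2 - 3.3) / 15.4 = 47.9 / 15.4 = 3.11

3.11


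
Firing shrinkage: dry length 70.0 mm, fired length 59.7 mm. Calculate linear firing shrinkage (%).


FS = (70.0 - 59.7) / 70.0 * 100 = 14.71%

14.71


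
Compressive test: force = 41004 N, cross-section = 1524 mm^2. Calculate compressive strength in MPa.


CS = 41004 / 1524 = 26.9 MPa

26.9


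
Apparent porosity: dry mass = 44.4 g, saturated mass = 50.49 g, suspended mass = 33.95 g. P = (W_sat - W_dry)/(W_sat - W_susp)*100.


P = (50.49 - 44.4) / (50.49 - 33.95) * 100 = 6.09 / 16.54 * 100 = 36.8%

36.8


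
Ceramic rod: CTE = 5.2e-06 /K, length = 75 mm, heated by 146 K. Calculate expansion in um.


dL = 5.2e-06 * 75 * 146 * 1000 = 56.94 um

56.94


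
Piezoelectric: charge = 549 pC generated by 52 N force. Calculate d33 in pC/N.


d33 = 549 / 52 = 10.6 pC/N

10.6


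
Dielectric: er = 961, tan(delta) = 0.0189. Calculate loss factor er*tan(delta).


Loss = 961 * 0.0189 = 18.163

18.163


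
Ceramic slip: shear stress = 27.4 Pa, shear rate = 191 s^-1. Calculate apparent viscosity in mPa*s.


eta = tau/gamma * 1000 = 27.4/191 * 1000 = 143.5 mPa*s

143.5


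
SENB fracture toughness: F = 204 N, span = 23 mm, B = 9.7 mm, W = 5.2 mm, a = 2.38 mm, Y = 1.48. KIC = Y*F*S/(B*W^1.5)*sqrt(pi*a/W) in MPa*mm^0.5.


KIC = 1.48*204*23/(9.7*5.2^1.5)*sqrt(pi*2.38/5.2) = 72.39

72.39


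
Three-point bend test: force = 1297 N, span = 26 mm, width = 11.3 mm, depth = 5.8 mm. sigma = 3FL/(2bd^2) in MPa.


sigma = 3*1297*26/(2*11.3*5.8^2) = 133.1 MPa

133.1


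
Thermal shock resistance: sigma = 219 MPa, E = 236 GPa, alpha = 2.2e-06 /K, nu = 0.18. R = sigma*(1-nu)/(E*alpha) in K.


R = 219*(1-0.18)/(236*1000*2.2e-06) = 346 K

346


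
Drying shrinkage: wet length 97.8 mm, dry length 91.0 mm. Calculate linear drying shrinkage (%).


DS = (97.8 - 91.0) / 97.8 * 100 = 6.95%

6.95


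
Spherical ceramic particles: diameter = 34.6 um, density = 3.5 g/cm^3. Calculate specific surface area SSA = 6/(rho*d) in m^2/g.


SSA = 6 / (3.5 * 34.6) = 0.05 m^2/g

0.05


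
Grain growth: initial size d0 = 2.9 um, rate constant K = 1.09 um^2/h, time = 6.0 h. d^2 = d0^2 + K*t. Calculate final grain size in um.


d^2 = 2.9^2 + 1.09*6.0 = 14.95
d = sqrt(14.95) = 3.87 um

3.87


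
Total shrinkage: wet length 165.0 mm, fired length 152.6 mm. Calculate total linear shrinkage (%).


TS = (165.0 - 152.6) / 165.0 * 100 = 7.52%

7.52


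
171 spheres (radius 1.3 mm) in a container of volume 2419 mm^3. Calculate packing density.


V_sphere = 4/3*pi*1.3^3 = 9.2028 mm^3
Total V = 171*9.2028 = 1573.6788 mm^3
PD = 1573.6788 / 2419 = 0.651

0.651


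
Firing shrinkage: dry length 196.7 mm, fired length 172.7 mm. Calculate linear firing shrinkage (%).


FS = (196.7 - 172.7) / 196.7 * 100 = 12.2%

12.2


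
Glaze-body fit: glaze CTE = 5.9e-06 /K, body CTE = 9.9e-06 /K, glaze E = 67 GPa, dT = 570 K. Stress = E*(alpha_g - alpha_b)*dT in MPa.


Stress = 67*1000*(5.9e-06 - 9.9e-06)*570 = -152.8 MPa

-152.8


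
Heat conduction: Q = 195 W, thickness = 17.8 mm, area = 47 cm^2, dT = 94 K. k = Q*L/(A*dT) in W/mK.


k = 195*17.8/1000/(47/10000*94) = 7.86 W/mK

7.86


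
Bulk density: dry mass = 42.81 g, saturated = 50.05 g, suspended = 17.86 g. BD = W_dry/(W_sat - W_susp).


BD = 42.81 / (50.05 - 17.86) = 42.81 / 32.19 = 1.33 g/cm^3

1.33


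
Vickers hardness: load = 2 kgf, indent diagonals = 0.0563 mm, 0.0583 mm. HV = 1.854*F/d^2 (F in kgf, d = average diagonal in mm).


d_avg = (0.0563+0.0583)/2 = 0.0573 mm
HV = 1.854*2/0.0573^2 = 1129

1129


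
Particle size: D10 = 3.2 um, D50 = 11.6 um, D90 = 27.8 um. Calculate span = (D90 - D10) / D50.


Span = (27.8 - 3.2) / 11.6 = 24.6 / 11.6 = 2.121

2.121


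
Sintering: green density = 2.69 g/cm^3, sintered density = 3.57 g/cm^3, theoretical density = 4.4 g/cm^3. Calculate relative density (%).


Relative = 3.57 / 4.4 * 100 = 81.1%

81.1


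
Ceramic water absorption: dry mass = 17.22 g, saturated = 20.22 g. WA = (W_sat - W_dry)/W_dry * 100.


WA = (20.22 - 17.22) / 17.22 * 100 = 17.42%

17.42


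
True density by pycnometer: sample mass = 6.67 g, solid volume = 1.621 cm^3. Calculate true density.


TD = 6.67 / 1.621 = 4.115 g/cm^3

4.115


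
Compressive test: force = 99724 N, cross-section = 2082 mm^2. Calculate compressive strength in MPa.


CS = 99724 / 2082 = 47.9 MPa

47.9


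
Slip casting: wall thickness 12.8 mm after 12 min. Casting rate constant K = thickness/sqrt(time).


K = 12.8 / sqrt(12) = 12.8 / 3.4641 = 3.695 mm/min^0.5

3.695


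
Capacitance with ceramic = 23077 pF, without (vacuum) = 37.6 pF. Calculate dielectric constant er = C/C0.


er = 23077 / 37.6 = 613.75

613.75


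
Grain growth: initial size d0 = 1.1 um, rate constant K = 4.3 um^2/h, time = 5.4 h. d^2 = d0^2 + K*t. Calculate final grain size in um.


d^2 = 1.1^2 + 4.3*5.4 = 24.43
d = sqrt(24.43) = 4.94 um

4.94


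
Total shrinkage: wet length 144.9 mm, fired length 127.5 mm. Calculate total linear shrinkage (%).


TS = (144.9 - 127.5) / 144.9 * 100 = 12.01%

12.01


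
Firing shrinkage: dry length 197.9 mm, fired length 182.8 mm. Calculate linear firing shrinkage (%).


FS = (197.9 - 182.8) / 197.9 * 100 = 7.63%

7.63


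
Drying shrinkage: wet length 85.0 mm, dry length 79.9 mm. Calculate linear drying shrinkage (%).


DS = (85.0 - 79.9) / 85.0 * 100 = 6.0%

6.0


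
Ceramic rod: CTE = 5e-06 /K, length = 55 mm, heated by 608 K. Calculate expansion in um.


dL = 5e-06 * 55 * 608 * 1000 = 167.2 um

167.2


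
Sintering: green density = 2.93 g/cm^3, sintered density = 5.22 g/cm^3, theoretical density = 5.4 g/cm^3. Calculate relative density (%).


Relative = 5.22 / 5.4 * 100 = 96.7%

96.7


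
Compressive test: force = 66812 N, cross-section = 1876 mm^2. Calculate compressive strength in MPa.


CS = 66812 / 1876 = 35.6 MPa

35.6


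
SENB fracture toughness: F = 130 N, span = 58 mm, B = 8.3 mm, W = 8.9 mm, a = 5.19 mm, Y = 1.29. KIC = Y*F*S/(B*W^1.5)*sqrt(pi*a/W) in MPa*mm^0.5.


KIC = 1.29*130*58/(8.3*8.9^1.5)*sqrt(pi*5.19/8.9) = 59.74

59.74


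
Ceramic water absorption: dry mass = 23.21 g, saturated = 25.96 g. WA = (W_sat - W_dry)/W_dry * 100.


WA = (25.96 - 23.21) / 23.21 * 100 = 11.85%

11.85


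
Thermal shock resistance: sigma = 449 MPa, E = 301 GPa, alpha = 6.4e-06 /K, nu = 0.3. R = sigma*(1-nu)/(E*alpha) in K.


R = 449*(1-0.3)/(301*1000*6.4e-06) = 163 K

163


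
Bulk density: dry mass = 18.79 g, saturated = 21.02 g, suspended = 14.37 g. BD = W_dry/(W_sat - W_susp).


BD = 18.79 / (21.02 - 14.37) = 18.79 / 6.65 = 2.826 g/cm^3

2.826


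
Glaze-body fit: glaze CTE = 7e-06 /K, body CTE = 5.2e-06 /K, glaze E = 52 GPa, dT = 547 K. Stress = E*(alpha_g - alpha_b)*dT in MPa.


Stress = 52*1000*(7e-06 - 5.2e-06)*547 = 51.2 MPa

51.2


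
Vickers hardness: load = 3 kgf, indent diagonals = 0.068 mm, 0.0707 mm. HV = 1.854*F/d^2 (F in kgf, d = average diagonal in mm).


d_avg = (0.068+0.0707)/2 = 0.06935 mm
HV = 1.854*3/0.06935^2 = 1156

1156


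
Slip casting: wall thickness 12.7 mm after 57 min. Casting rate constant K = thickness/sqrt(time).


K = 12.7 / sqrt(57) = 12.7 / 7.5498 = 1.682 mm/min^0.5

1.682


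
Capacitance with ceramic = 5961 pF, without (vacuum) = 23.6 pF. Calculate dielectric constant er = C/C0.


er = 5961 / 23.6 = 252.58

252.58


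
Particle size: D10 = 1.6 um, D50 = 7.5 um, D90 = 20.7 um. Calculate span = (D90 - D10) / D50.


Span = (20.7 - 1.6) / 7.5 = 19.1 / 7.5 = 2.547

2.547


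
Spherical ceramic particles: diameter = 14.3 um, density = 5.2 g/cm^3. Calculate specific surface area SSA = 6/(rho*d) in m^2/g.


SSA = 6 / (5.2 * 14.3) = 0.081 m^2/g

0.081


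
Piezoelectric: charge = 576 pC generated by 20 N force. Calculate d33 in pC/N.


d33 = 576 / 20 = 28.8 pC/N

28.8


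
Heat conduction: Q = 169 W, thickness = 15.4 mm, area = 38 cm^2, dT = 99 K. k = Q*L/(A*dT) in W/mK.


k = 169*15.4/1000/(38/10000*99) = 6.92 W/mK

6.92


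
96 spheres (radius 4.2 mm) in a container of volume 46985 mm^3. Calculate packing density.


V_sphere = 4/3*pi*4.2^3 = 310.3391 mm^3
Total V = 96*310.3391 = 29792.5536 mm^3
PD = 29792.5536 / 46985 = 0.634

0.634


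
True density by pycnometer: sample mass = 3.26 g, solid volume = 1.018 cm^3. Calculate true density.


TD = 3.26 / 1.018 = 3.202 g/cm^3

3.202


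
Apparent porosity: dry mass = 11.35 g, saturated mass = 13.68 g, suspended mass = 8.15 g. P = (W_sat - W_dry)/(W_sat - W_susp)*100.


P = (13.68 - 11.35) / (13.68 - 8.15) * 100 = 2.33 / 5.53 * 100 = 42.1%

42.1


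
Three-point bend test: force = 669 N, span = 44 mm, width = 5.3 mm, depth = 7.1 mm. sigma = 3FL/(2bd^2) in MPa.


sigma = 3*669*44/(2*5.3*7.1^2) = 165.3 MPa

165.3


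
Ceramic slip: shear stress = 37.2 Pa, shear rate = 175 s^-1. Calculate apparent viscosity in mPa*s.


eta = tau/gamma * 1000 = 37.2/175 * 1000 = 212.6 mPa*s

212.6


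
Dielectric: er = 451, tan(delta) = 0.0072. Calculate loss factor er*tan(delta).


Loss = 451 * 0.0072 = 3.247

3.247


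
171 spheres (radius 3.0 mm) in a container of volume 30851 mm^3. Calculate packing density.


V_sphere = 4/3*pi*3.0^3 = 113.0973 mm^3
Total V = 171*113.0973 = 19339.6383 mm^3
PD = 19339.6383 / 30851 = 0.627

0.627


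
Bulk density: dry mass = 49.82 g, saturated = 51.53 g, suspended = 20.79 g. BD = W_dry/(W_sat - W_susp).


BD = 49.82 / (51.53 - 20.79) = 49.82 / 30.74 = 1.621 g/cm^3

1.621


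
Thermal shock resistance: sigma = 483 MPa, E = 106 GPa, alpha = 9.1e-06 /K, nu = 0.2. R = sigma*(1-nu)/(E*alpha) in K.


R = 483*(1-0.2)/(106*1000*9.1e-06) = 401 K

401


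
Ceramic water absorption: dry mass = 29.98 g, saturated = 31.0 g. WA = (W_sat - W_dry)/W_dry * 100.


WA = (31.0 - 29.98) / 29.98 * 100 = 3.4%

3.4


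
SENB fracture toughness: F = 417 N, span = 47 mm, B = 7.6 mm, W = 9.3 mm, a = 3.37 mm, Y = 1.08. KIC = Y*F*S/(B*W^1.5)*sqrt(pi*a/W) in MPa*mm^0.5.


KIC = 1.08*417*47/(7.6*9.3^1.5)*sqrt(pi*3.37/9.3) = 104.78

104.78


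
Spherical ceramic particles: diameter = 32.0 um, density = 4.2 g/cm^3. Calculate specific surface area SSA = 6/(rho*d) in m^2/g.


SSA = 6 / (4.2 * 32.0) = 0.045 m^2/g

0.045


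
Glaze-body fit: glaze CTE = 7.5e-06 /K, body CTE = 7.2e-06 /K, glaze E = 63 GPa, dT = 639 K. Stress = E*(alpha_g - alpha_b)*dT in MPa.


Stress = 63*1000*(7.5e-06 - 7.2e-06)*639 = 12.1 MPa

12.1


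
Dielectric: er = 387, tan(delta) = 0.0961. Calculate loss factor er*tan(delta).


Loss = 387 * 0.0961 = 37.191

37.191


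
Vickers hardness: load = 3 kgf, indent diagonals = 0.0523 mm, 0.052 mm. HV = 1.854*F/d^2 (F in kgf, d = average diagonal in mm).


d_avg = (0.0523+0.052)/2 = 0.05215 mm
HV = 1.854*3/0.05215^2 = 2045

2045


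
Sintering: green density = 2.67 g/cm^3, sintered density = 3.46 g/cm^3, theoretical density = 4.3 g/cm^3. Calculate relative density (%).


Relative = 3.46 / 4.3 * 100 = 80.5%

80.5


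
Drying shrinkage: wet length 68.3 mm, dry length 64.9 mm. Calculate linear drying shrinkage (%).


DS = (68.3 - 64.9) / 68.3 * 100 = 4.98%

4.98


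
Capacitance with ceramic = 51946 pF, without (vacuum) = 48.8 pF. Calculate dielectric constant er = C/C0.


er = 51946 / 48.8 = 1064.47

1064.47


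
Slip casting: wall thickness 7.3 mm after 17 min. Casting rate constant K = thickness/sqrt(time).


K = 7.3 / sqrt(17) = 7.3 / 4.1231 = 1.771 mm/min^0.5

1.771


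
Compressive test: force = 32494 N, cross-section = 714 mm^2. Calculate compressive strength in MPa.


CS = 32494 / 714 = 45.5 MPa

45.5


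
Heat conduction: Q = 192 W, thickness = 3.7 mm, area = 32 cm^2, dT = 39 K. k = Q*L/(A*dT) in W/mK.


k = 192*3.7/1000/(32/10000*39) = 5.69 W/mK

5.69


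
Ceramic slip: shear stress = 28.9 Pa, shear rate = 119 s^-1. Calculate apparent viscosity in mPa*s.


eta = tau/gamma * 1000 = 28.9/119 * 1000 = 242.9 mPa*s

242.9


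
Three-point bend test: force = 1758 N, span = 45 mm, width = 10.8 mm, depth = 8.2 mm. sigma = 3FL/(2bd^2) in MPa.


sigma = 3*1758*45/(2*10.8*8.2^2) = 163.4 MPa

163.4


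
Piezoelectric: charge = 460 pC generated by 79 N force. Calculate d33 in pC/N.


d33 = 460 / 79 = 5.8 pC/N

5.8


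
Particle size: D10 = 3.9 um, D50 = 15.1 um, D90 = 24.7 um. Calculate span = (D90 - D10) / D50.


Span = (24.7 - 3.9) / 15.1 = 20.8 / 15.1 = 1.377

1.377


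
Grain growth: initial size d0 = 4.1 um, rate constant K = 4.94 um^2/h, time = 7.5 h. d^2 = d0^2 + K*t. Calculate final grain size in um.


d^2 = 4.1^2 + 4.94*7.5 = 53.86
d = sqrt(53.86) = 7.34 um

7.34


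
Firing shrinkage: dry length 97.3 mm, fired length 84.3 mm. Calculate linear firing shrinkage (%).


FS = (97.3 - 84.3) / 97.3 * 100 = 13.36%

13.36


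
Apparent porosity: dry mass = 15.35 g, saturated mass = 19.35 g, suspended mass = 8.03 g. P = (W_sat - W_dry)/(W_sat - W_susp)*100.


P = (19.35 - 15.35) / (19.35 - 8.03) * 100 = 4.0 / 11.32 * 100 = 35.3%

35.3


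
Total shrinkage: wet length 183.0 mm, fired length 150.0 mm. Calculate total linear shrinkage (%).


TS = (183.0 - 150.0) / 183.0 * 100 = 18.03%

18.03


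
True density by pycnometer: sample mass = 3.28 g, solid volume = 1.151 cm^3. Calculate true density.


TD = 3.28 / 1.151 = 2.85 g/cm^3

2.85


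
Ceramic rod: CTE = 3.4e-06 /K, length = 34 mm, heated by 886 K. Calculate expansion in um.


dL = 3.4e-06 * 34 * 886 * 1000 = 102.422 um

102.422


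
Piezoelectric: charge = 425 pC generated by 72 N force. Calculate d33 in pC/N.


d33 = 425 / 72 = 5.9 pC/N

5.9


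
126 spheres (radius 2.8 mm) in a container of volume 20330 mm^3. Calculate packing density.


V_sphere = 4/3*pi*2.8^3 = 91.9523 mm^3
Total V = 126*91.9523 = 11585.9898 mm^3
PD = 11585.9898 / 20330 = 0.57

0.57


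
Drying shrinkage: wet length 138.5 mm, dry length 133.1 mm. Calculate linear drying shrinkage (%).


DS = (138.5 - 133.1) / 138.5 * 100 = 3.9%

3.9


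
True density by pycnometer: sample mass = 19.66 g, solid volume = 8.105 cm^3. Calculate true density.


TD = 19.66 / 8.105 = 2.426 g/cm^3

2.426


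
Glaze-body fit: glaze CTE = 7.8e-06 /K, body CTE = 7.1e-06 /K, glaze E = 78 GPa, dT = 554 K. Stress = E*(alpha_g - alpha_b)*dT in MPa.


Stress = 78*1000*(7.8e-06 - 7.1e-06)*554 = 30.2 MPa

30.2


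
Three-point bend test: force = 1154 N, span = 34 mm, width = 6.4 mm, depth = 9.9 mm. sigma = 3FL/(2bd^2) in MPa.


sigma = 3*1154*34/(2*6.4*9.9^2) = 93.8 MPa

93.8


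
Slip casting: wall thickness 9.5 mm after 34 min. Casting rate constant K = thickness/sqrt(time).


K = 9.5 / sqrt(34) = 9.5 / 5.831 = 1.629 mm/min^0.5

1.629


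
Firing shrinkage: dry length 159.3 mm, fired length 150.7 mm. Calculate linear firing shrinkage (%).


FS = (159.3 - 150.7) / 159.3 * 100 = 5.4%

5.4


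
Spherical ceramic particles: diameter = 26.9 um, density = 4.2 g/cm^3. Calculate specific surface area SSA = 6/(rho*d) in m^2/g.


SSA = 6 / (4.2 * 26.9) = 0.053 m^2/g

0.053


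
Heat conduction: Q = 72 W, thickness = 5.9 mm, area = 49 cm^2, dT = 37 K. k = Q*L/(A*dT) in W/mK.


k = 72*5.9/1000/(49/10000*37) = 2.34 W/mK

2.34


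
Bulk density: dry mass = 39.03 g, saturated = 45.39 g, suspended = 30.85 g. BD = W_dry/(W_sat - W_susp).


BD = 39.03 / (45.39 - 30.85) = 39.03 / 14.54 = 2.684 g/cm^3

2.684


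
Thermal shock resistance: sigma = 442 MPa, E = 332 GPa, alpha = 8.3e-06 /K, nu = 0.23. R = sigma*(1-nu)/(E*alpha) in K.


R = 442*(1-0.23)/(332*1000*8.3e-06) = 124 K

124


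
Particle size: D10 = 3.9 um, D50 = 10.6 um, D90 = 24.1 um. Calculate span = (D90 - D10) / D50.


Span = (24.1 - 3.9) / 10.6 = 20.2 / 10.6 = 1.906

1.906


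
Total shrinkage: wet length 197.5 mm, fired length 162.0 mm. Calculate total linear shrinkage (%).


TS = (197.5 - 162.0) / 197.5 * 100 = 17.97%

17.97


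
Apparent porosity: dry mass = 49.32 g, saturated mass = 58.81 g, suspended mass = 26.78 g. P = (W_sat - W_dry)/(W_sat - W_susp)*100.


P = (58.81 - 49.32) / (58.81 - 26.78) * 100 = 9.49 / 32.03 * 100 = 29.6%

29.6


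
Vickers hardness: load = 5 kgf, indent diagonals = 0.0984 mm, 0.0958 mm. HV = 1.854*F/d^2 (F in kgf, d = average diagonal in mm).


d_avg = (0.0984+0.0958)/2 = 0.0971 mm
HV = 1.854*5/0.0971^2 = 983

983


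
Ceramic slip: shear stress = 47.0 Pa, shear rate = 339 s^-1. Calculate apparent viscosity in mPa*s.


eta = tau/gamma * 1000 = 47.0/339 * 1000 = 138.6 mPa*s

138.6


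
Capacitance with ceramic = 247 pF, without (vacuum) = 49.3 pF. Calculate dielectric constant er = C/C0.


er = 247 / 49.3 = 5.01

5.01


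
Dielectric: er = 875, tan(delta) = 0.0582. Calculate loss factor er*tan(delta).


Loss = 875 * 0.0582 = 50.925

50.925


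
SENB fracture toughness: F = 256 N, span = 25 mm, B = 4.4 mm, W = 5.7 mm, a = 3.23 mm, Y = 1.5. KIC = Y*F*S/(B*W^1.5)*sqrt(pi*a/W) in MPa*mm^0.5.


KIC = 1.5*256*25/(4.4*5.7^1.5)*sqrt(pi*3.23/5.7) = 213.92

213.92


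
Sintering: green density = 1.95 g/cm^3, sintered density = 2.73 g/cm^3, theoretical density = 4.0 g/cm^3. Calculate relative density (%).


Relative = 2.73 / 4.0 * 100 = 68.3%

68.3


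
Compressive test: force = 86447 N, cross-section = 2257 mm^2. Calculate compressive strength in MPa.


CS = 86447 / 2257 = 38.3 MPa

38.3


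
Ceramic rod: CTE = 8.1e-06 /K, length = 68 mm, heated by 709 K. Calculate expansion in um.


dL = 8.1e-06 * 68 * 709 * 1000 = 390.517 um

390.517


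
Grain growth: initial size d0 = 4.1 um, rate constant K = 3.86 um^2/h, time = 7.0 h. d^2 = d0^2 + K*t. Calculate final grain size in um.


d^2 = 4.1^2 + 3.86*7.0 = 43.83
d = sqrt(43.83) = 6.62 um

6.62


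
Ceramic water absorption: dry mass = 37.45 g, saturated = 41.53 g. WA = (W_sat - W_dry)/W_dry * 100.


WA = (41.53 - 37.45) / 37.45 * 100 = 10.89%

10.89


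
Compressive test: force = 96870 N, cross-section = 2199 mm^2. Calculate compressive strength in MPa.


CS = 96870 / 2199 = 44.1 MPa

44.1


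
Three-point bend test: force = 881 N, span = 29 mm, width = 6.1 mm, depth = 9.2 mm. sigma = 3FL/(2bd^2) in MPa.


sigma = 3*881*29/(2*6.1*9.2^2) = 74.2 MPa

74.2


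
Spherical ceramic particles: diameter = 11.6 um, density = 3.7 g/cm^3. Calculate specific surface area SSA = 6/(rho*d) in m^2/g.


SSA = 6 / (3.7 * 11.6) = 0.14 m^2/g

0.14


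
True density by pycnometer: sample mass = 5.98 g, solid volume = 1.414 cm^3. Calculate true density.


TD = 5.98 / 1.414 = 4.229 g/cm^3

4.229


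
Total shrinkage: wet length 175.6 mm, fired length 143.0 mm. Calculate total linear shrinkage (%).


TS = (175.6 - 143.0) / 175.6 * 100 = 18.56%

18.56


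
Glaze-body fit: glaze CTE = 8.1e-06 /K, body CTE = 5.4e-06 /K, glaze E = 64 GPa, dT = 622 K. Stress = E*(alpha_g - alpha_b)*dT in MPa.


Stress = 64*1000*(8.1e-06 - 5.4e-06)*622 = 107.5 MPa

107.5


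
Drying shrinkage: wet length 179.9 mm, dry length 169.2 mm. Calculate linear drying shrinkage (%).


DS = (179.9 - 169.2) / 179.9 * 100 = 5.95%

5.95


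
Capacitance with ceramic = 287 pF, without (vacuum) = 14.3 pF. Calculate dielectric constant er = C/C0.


er = 287 / 14.3 = 20.07

20.07


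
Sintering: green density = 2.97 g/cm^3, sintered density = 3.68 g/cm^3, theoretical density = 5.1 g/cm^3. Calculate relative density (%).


Relative = 3.68 / 5.1 * 100 = 72.2%

72.2


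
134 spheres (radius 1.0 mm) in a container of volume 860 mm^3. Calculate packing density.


V_sphere = 4/3*pi*1.0^3 = 4.1888 mm^3
Total V = 134*4.1888 = 561.2992 mm^3
PD = 561.2992 / 860 = 0.653

0.653


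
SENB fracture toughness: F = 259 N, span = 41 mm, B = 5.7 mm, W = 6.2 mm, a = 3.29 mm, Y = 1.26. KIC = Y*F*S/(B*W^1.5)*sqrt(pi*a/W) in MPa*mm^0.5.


KIC = 1.26*259*41/(5.7*6.2^1.5)*sqrt(pi*3.29/6.2) = 196.32

196.32


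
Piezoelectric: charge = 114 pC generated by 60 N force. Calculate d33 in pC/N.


d33 = 114 / 60 = 1.9 pC/N

1.9


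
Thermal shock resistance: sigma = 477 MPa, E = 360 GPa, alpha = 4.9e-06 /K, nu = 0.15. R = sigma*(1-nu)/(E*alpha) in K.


R = 477*(1-0.15)/(360*1000*4.9e-06) = 230 K

230


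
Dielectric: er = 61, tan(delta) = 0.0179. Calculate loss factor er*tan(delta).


Loss = 61 * 0.0179 = 1.092

1.092


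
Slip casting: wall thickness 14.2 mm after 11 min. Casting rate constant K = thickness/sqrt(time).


K = 14.2 / sqrt(11) = 14.2 / 3.3166 = 4.281 mm/min^0.5

4.281


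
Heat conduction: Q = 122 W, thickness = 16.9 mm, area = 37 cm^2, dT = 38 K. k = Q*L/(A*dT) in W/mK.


k = 122*16.9/1000/(37/10000*38) = 14.66 W/mK

14.66


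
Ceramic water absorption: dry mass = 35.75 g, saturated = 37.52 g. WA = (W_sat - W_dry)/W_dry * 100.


WA = (37.52 - 35.75) / 35.75 * 100 = 4.95%

4.95


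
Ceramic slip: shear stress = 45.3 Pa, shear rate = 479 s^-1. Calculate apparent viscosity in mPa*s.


eta = tau/gamma * 1000 = 45.3/479 * 1000 = 94.6 mPa*s

94.6


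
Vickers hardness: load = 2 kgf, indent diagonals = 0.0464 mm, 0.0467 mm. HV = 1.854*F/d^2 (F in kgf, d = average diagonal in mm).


d_avg = (0.0464+0.0467)/2 = 0.04655 mm
HV = 1.854*2/0.04655^2 = 1711

1711


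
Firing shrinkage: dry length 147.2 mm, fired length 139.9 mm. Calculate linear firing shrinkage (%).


FS = (147.2 - 139.9) / 147.2 * 100 = 4.96%

4.96


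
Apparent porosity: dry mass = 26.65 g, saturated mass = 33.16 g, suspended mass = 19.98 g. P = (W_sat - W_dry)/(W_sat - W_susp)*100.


P = (33.16 - 26.65) / (33.16 - 19.98) * 100 = 6.51 / 13.18 * 100 = 49.4%

49.4


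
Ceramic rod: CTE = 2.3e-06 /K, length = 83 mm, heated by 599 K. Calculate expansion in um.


dL = 2.3e-06 * 83 * 599 * 1000 = 114.349 um

114.349


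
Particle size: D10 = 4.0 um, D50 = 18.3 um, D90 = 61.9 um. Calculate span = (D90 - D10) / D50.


Span = (61.9 - 4.0) / 18.3 = 57.9 / 18.3 = 3.164

3.164


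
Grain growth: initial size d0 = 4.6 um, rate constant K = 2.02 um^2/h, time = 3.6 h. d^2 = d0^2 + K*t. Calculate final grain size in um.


d^2 = 4.6^2 + 2.02*3.6 = 28.432
d = sqrt(28.432) = 5.33 um

5.33


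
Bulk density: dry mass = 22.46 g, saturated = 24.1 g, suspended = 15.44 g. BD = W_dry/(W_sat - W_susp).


BD = 22.46 / (24.1 - 15.44) = 22.46 / 8.66 = 2.594 g/cm^3

2.594


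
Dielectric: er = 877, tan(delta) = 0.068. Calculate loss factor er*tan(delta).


Loss = 877 * 0.068 = 59.636

59.636


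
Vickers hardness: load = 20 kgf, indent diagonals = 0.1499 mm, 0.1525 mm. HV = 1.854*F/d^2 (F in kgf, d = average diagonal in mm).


d_avg = (0.1499+0.1525)/2 = 0.1512 mm
HV = 1.854*20/0.1512^2 = 1622

1622


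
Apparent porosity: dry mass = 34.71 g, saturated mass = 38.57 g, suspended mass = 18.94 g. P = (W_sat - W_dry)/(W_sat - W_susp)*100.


P = (38.57 - 34.71) / (38.57 - 18.94) * 100 = 3.86 / 19.63 * 100 = 19.7%

19.7


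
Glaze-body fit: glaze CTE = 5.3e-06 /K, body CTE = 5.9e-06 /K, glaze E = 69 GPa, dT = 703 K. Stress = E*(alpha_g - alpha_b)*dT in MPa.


Stress = 69*1000*(5.3e-06 - 5.9e-06)*703 = -29.1 MPa

-29.1


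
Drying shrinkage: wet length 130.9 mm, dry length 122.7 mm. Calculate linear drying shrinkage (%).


DS = (130.9 - 122.7) / 130.9 * 100 = 6.26%

6.26


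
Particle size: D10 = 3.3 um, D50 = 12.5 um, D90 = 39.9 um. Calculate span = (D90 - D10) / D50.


Span = (39.9 - 3.3) / 12.5 = 36.6 / 12.5 = 2.928

2.928


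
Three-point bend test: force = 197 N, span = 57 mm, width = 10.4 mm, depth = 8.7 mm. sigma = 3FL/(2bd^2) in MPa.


sigma = 3*197*57/(2*10.4*8.7^2) = 21.4 MPa

21.4


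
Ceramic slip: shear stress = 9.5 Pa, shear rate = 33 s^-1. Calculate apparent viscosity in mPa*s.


eta = tau/gamma * 1000 = 9.5/33 * 1000 = 287.9 mPa*s

287.9


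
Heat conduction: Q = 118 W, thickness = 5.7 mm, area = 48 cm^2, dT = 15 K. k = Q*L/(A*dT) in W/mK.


k = 118*5.7/1000/(48/10000*15) = 9.34 W/mK

9.34


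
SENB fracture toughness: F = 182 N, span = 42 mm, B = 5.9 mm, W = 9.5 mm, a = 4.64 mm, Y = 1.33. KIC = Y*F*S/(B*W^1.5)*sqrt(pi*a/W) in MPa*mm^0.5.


KIC = 1.33*182*42/(5.9*9.5^1.5)*sqrt(pi*4.64/9.5) = 72.9

72.9


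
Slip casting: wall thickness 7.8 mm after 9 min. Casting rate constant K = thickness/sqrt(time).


K = 7.8 / sqrt(9) = 7.8 / 3.0 = 2.6 mm/min^0.5

2.6


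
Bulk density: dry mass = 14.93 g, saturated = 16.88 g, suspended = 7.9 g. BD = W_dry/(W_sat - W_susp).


BD = 14.93 / (16.88 - 7.9) = 14.93 / 8.98 = 1.663 g/cm^3

1.663


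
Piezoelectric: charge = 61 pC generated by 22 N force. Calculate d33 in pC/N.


d33 = 61 / 22 = 2.8 pC/N

2.8


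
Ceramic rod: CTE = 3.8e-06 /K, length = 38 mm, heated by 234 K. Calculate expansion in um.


dL = 3.8e-06 * 38 * 234 * 1000 = 33.79 um

33.79


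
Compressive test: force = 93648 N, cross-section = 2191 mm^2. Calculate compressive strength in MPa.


CS = 93648 / 2191 = 42.7 MPa

42.7


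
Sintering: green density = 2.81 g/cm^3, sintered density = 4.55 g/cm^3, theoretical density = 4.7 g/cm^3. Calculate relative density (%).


Relative = 4.55 / 4.7 * 100 = 96.8%

96.8


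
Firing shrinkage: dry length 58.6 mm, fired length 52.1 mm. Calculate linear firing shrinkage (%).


FS = (58.6 - 52.1) / 58.6 * 100 = 11.09%

11.09


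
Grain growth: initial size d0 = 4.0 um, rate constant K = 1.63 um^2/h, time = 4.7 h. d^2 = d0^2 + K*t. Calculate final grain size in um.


d^2 = 4.0^2 + 1.63*4.7 = 23.661
d = sqrt(23.661) = 4.86 um

4.86


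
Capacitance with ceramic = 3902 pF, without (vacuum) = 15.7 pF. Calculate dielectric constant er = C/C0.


er = 3902 / 15.7 = 248.54

248.54


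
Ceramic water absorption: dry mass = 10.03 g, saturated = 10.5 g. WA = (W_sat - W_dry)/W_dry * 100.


WA = (10.5 - 10.03) / 10.03 * 100 = 4.69%

4.69


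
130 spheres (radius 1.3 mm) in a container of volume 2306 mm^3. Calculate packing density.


V_sphere = 4/3*pi*1.3^3 = 9.2028 mm^3
Total V = 130*9.2028 = 1196.364 mm^3
PD = 1196.364 / 2306 = 0.519

0.519
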